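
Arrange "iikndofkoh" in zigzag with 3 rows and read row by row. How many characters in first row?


Zigzag "iikndofkoh" into 3 rows:
Placing characters:
  'i' => row 0
  'i' => row 1
  'k' => row 2
  'n' => row 1
  'd' => row 0
  'o' => row 1
  'f' => row 2
  'k' => row 1
  'o' => row 0
  'h' => row 1
Rows:
  Row 0: "ido"
  Row 1: "inokh"
  Row 2: "kf"
First row length: 3

3


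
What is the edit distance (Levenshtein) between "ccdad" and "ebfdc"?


Computing edit distance: "ccdad" -> "ebfdc"
DP table:
           e    b    f    d    c
      0    1    2    3    4    5
  c   1    1    2    3    4    4
  c   2    2    2    3    4    4
  d   3    3    3    3    3    4
  a   4    4    4    4    4    4
  d   5    5    5    5    4    5
Edit distance = dp[5][5] = 5

5


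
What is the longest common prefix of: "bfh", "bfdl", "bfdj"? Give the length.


Words: bfh, bfdl, bfdj
  Position 0: all 'b' => match
  Position 1: all 'f' => match
  Position 2: ('h', 'd', 'd') => mismatch, stop
LCP = "bf" (length 2)

2


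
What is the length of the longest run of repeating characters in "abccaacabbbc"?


Input: "abccaacabbbc"
Scanning for longest run:
  Position 1 ('b'): new char, reset run to 1
  Position 2 ('c'): new char, reset run to 1
  Position 3 ('c'): continues run of 'c', length=2
  Position 4 ('a'): new char, reset run to 1
  Position 5 ('a'): continues run of 'a', length=2
  Position 6 ('c'): new char, reset run to 1
  Position 7 ('a'): new char, reset run to 1
  Position 8 ('b'): new char, reset run to 1
  Position 9 ('b'): continues run of 'b', length=2
  Position 10 ('b'): continues run of 'b', length=3
  Position 11 ('c'): new char, reset run to 1
Longest run: 'b' with length 3

3


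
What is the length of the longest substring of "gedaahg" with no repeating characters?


Input: "gedaahg"
Sliding window (track last position of each char):
  Position 0 ('g'): window [0,0] length 1 -- new best
  Position 1 ('e'): window [0,1] length 2 -- new best
  Position 2 ('d'): window [0,2] length 3 -- new best
  Position 3 ('a'): window [0,3] length 4 -- new best
  Position 4 ('a'): repeat (last at 3), move window start to 4
  Position 4 ('a'): window [4,4] length 1
  Position 5 ('h'): window [4,5] length 2
  Position 6 ('g'): window [4,6] length 3
Longest substring with no repeats: "geda" with length 4

4


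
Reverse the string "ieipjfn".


Input: ieipjfn
Reading characters right to left:
  Position 6: 'n'
  Position 5: 'f'
  Position 4: 'j'
  Position 3: 'p'
  Position 2: 'i'
  Position 1: 'e'
  Position 0: 'i'
Reversed: nfjpiei

nfjpiei


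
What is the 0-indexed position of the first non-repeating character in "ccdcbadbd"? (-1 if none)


Input: ccdcbadbd
Character frequencies:
  'a': 1
  'b': 2
  'c': 3
  'd': 3
Scanning left to right for freq == 1:
  Position 0 ('c'): freq=3, skip
  Position 1 ('c'): freq=3, skip
  Position 2 ('d'): freq=3, skip
  Position 3 ('c'): freq=3, skip
  Position 4 ('b'): freq=2, skip
  Position 5 ('a'): unique! => answer = 5

5


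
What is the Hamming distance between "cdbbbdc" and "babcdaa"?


Comparing "cdbbbdc" and "babcdaa" position by position:
  Position 0: 'c' vs 'b' => differ
  Position 1: 'd' vs 'a' => differ
  Position 2: 'b' vs 'b' => same
  Position 3: 'b' vs 'c' => differ
  Position 4: 'b' vs 'd' => differ
  Position 5: 'd' vs 'a' => differ
  Position 6: 'c' vs 'a' => differ
Total differences (Hamming distance): 6

6


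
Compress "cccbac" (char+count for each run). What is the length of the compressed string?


Input: cccbac
Runs:
  'c' x 3 => "c3"
  'b' x 1 => "b1"
  'a' x 1 => "a1"
  'c' x 1 => "c1"
Compressed: "c3b1a1c1"
Compressed length: 8

8


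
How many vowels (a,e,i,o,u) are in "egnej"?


Input: egnej
Checking each character:
  'e' at position 0: vowel (running total: 1)
  'g' at position 1: consonant
  'n' at position 2: consonant
  'e' at position 3: vowel (running total: 2)
  'j' at position 4: consonant
Total vowels: 2

2


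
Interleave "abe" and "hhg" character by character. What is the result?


Interleaving "abe" and "hhg":
  Position 0: 'a' from first, 'h' from second => "ah"
  Position 1: 'b' from first, 'h' from second => "bh"
  Position 2: 'e' from first, 'g' from second => "eg"
Result: ahbheg

ahbheg


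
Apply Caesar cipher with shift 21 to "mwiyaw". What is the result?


Caesar cipher: shift "mwiyaw" by 21
  'm' (pos 12) + 21 = pos 7 = 'h'
  'w' (pos 22) + 21 = pos 17 = 'r'
  'i' (pos 8) + 21 = pos 3 = 'd'
  'y' (pos 24) + 21 = pos 19 = 't'
  'a' (pos 0) + 21 = pos 21 = 'v'
  'w' (pos 22) + 21 = pos 17 = 'r'
Result: hrdtvr

hrdtvr


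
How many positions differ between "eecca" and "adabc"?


Comparing "eecca" and "adabc" position by position:
  Position 0: 'e' vs 'a' => DIFFER
  Position 1: 'e' vs 'd' => DIFFER
  Position 2: 'c' vs 'a' => DIFFER
  Position 3: 'c' vs 'b' => DIFFER
  Position 4: 'a' vs 'c' => DIFFER
Positions that differ: 5

5


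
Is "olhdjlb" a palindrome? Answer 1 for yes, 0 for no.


Input: olhdjlb
Reversed: bljdhlo
  Compare pos 0 ('o') with pos 6 ('b'): MISMATCH
  Compare pos 1 ('l') with pos 5 ('l'): match
  Compare pos 2 ('h') with pos 4 ('j'): MISMATCH
Result: not a palindrome

0


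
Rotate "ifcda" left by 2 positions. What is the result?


Input: "ifcda", rotate left by 2
First 2 characters: "if"
Remaining characters: "cda"
Concatenate remaining + first: "cda" + "if" = "cdaif"

cdaif


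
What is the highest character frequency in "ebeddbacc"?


Input: ebeddbacc
Character counts:
  'a': 1
  'b': 2
  'c': 2
  'd': 2
  'e': 2
Maximum frequency: 2

2


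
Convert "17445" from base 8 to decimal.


Input: "17445" in base 8
Positional expansion:
  Digit '1' (value 1) x 8^4 = 4096
  Digit '7' (value 7) x 8^3 = 3584
  Digit '4' (value 4) x 8^2 = 256
  Digit '4' (value 4) x 8^1 = 32
  Digit '5' (value 5) x 8^0 = 5
Sum = 7973

7973


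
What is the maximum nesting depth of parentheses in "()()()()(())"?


Input: "()()()()(())"
Tracking depth:
  Position 0 '(': depth becomes 1
  Position 1 ')': depth becomes 0
  Position 2 '(': depth becomes 1
  Position 3 ')': depth becomes 0
  Position 4 '(': depth becomes 1
  Position 5 ')': depth becomes 0
  Position 6 '(': depth becomes 1
  Position 7 ')': depth becomes 0
  Position 8 '(': depth becomes 1
  Position 9 '(': depth becomes 2
  Position 10 ')': depth becomes 1
  Position 11 ')': depth becomes 0
Maximum depth reached: 2

2


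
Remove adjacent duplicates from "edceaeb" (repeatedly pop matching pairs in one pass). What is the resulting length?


Input: edceaeb
Stack-based adjacent duplicate removal:
  Read 'e': push. Stack: e
  Read 'd': push. Stack: ed
  Read 'c': push. Stack: edc
  Read 'e': push. Stack: edce
  Read 'a': push. Stack: edcea
  Read 'e': push. Stack: edceae
  Read 'b': push. Stack: edceaeb
Final stack: "edceaeb" (length 7)

7


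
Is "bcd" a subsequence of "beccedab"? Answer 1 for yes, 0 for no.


Check if "bcd" is a subsequence of "beccedab"
Greedy scan:
  Position 0 ('b'): matches sub[0] = 'b'
  Position 1 ('e'): no match needed
  Position 2 ('c'): matches sub[1] = 'c'
  Position 3 ('c'): no match needed
  Position 4 ('e'): no match needed
  Position 5 ('d'): matches sub[2] = 'd'
  Position 6 ('a'): no match needed
  Position 7 ('b'): no match needed
All 3 characters matched => is a subsequence

1


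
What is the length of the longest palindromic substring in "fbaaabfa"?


Input: "fbaaabfa"
Checking substrings for palindromes:
  [0:7] "fbaaabf" (len 7) => palindrome
  [1:6] "baaab" (len 5) => palindrome
  [2:5] "aaa" (len 3) => palindrome
  [2:4] "aa" (len 2) => palindrome
  [3:5] "aa" (len 2) => palindrome
Longest palindromic substring: "fbaaabf" with length 7

7


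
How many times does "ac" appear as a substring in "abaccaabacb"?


Searching for "ac" in "abaccaabacb"
Scanning each position:
  Position 0: "ab" => no
  Position 1: "ba" => no
  Position 2: "ac" => MATCH
  Position 3: "cc" => no
  Position 4: "ca" => no
  Position 5: "aa" => no
  Position 6: "ab" => no
  Position 7: "ba" => no
  Position 8: "ac" => MATCH
  Position 9: "cb" => no
Total occurrences: 2

2


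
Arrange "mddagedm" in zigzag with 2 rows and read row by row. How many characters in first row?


Zigzag "mddagedm" into 2 rows:
Placing characters:
  'm' => row 0
  'd' => row 1
  'd' => row 0
  'a' => row 1
  'g' => row 0
  'e' => row 1
  'd' => row 0
  'm' => row 1
Rows:
  Row 0: "mdgd"
  Row 1: "daem"
First row length: 4

4


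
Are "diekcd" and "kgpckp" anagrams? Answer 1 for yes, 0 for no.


Strings: "diekcd", "kgpckp"
Sorted first:  cddeik
Sorted second: cgkkpp
Differ at position 1: 'd' vs 'g' => not anagrams

0


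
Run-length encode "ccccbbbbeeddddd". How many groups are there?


Input: ccccbbbbeeddddd
Scanning for consecutive runs:
  Group 1: 'c' x 4 (positions 0-3)
  Group 2: 'b' x 4 (positions 4-7)
  Group 3: 'e' x 2 (positions 8-9)
  Group 4: 'd' x 5 (positions 10-14)
Total groups: 4

4


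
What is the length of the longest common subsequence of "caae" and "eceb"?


LCS of "caae" and "eceb"
DP table:
           e    c    e    b
      0    0    0    0    0
  c   0    0    1    1    1
  a   0    0    1    1    1
  a   0    0    1    1    1
  e   0    1    1    2    2
LCS length = dp[4][4] = 2

2


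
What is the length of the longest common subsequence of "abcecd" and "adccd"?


LCS of "abcecd" and "adccd"
DP table:
           a    d    c    c    d
      0    0    0    0    0    0
  a   0    1    1    1    1    1
  b   0    1    1    1    1    1
  c   0    1    1    2    2    2
  e   0    1    1    2    2    2
  c   0    1    1    2    3    3
  d   0    1    2    2    3    4
LCS length = dp[6][5] = 4

4


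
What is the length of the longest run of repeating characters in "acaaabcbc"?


Input: "acaaabcbc"
Scanning for longest run:
  Position 1 ('c'): new char, reset run to 1
  Position 2 ('a'): new char, reset run to 1
  Position 3 ('a'): continues run of 'a', length=2
  Position 4 ('a'): continues run of 'a', length=3
  Position 5 ('b'): new char, reset run to 1
  Position 6 ('c'): new char, reset run to 1
  Position 7 ('b'): new char, reset run to 1
  Position 8 ('c'): new char, reset run to 1
Longest run: 'a' with length 3

3


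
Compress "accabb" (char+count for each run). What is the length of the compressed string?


Input: accabb
Runs:
  'a' x 1 => "a1"
  'c' x 2 => "c2"
  'a' x 1 => "a1"
  'b' x 2 => "b2"
Compressed: "a1c2a1b2"
Compressed length: 8

8


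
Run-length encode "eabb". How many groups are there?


Input: eabb
Scanning for consecutive runs:
  Group 1: 'e' x 1 (positions 0-0)
  Group 2: 'a' x 1 (positions 1-1)
  Group 3: 'b' x 2 (positions 2-3)
Total groups: 3

3


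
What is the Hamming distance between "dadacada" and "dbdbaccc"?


Comparing "dadacada" and "dbdbaccc" position by position:
  Position 0: 'd' vs 'd' => same
  Position 1: 'a' vs 'b' => differ
  Position 2: 'd' vs 'd' => same
  Position 3: 'a' vs 'b' => differ
  Position 4: 'c' vs 'a' => differ
  Position 5: 'a' vs 'c' => differ
  Position 6: 'd' vs 'c' => differ
  Position 7: 'a' vs 'c' => differ
Total differences (Hamming distance): 6

6


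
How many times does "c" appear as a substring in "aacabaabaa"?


Searching for "c" in "aacabaabaa"
Scanning each position:
  Position 0: "a" => no
  Position 1: "a" => no
  Position 2: "c" => MATCH
  Position 3: "a" => no
  Position 4: "b" => no
  Position 5: "a" => no
  Position 6: "a" => no
  Position 7: "b" => no
  Position 8: "a" => no
  Position 9: "a" => no
Total occurrences: 1

1


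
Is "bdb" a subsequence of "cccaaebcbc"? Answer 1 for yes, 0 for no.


Check if "bdb" is a subsequence of "cccaaebcbc"
Greedy scan:
  Position 0 ('c'): no match needed
  Position 1 ('c'): no match needed
  Position 2 ('c'): no match needed
  Position 3 ('a'): no match needed
  Position 4 ('a'): no match needed
  Position 5 ('e'): no match needed
  Position 6 ('b'): matches sub[0] = 'b'
  Position 7 ('c'): no match needed
  Position 8 ('b'): no match needed
  Position 9 ('c'): no match needed
Only matched 1/3 characters => not a subsequence

0


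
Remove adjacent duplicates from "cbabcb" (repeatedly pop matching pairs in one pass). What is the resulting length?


Input: cbabcb
Stack-based adjacent duplicate removal:
  Read 'c': push. Stack: c
  Read 'b': push. Stack: cb
  Read 'a': push. Stack: cba
  Read 'b': push. Stack: cbab
  Read 'c': push. Stack: cbabc
  Read 'b': push. Stack: cbabcb
Final stack: "cbabcb" (length 6)

6


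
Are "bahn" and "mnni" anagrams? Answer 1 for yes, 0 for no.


Strings: "bahn", "mnni"
Sorted first:  abhn
Sorted second: imnn
Differ at position 0: 'a' vs 'i' => not anagrams

0


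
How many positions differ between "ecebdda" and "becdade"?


Comparing "ecebdda" and "becdade" position by position:
  Position 0: 'e' vs 'b' => DIFFER
  Position 1: 'c' vs 'e' => DIFFER
  Position 2: 'e' vs 'c' => DIFFER
  Position 3: 'b' vs 'd' => DIFFER
  Position 4: 'd' vs 'a' => DIFFER
  Position 5: 'd' vs 'd' => same
  Position 6: 'a' vs 'e' => DIFFER
Positions that differ: 6

6


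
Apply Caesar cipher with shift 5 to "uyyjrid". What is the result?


Caesar cipher: shift "uyyjrid" by 5
  'u' (pos 20) + 5 = pos 25 = 'z'
  'y' (pos 24) + 5 = pos 3 = 'd'
  'y' (pos 24) + 5 = pos 3 = 'd'
  'j' (pos 9) + 5 = pos 14 = 'o'
  'r' (pos 17) + 5 = pos 22 = 'w'
  'i' (pos 8) + 5 = pos 13 = 'n'
  'd' (pos 3) + 5 = pos 8 = 'i'
Result: zddowni

zddowni


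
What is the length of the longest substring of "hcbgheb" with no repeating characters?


Input: "hcbgheb"
Sliding window (track last position of each char):
  Position 0 ('h'): window [0,0] length 1 -- new best
  Position 1 ('c'): window [0,1] length 2 -- new best
  Position 2 ('b'): window [0,2] length 3 -- new best
  Position 3 ('g'): window [0,3] length 4 -- new best
  Position 4 ('h'): repeat (last at 0), move window start to 1
  Position 4 ('h'): window [1,4] length 4
  Position 5 ('e'): window [1,5] length 5 -- new best
  Position 6 ('b'): repeat (last at 2), move window start to 3
  Position 6 ('b'): window [3,6] length 4
Longest substring with no repeats: "cbghe" with length 5

5


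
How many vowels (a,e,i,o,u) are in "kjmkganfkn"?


Input: kjmkganfkn
Checking each character:
  'k' at position 0: consonant
  'j' at position 1: consonant
  'm' at position 2: consonant
  'k' at position 3: consonant
  'g' at position 4: consonant
  'a' at position 5: vowel (running total: 1)
  'n' at position 6: consonant
  'f' at position 7: consonant
  'k' at position 8: consonant
  'n' at position 9: consonant
Total vowels: 1

1


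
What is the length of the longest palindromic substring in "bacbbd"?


Input: "bacbbd"
Checking substrings for palindromes:
  [3:5] "bb" (len 2) => palindrome
Longest palindromic substring: "bb" with length 2

2


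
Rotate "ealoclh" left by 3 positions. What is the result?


Input: "ealoclh", rotate left by 3
First 3 characters: "eal"
Remaining characters: "oclh"
Concatenate remaining + first: "oclh" + "eal" = "oclheal"

oclheal


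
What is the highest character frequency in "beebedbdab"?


Input: beebedbdab
Character counts:
  'a': 1
  'b': 4
  'd': 2
  'e': 3
Maximum frequency: 4

4


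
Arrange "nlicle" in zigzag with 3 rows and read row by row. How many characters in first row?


Zigzag "nlicle" into 3 rows:
Placing characters:
  'n' => row 0
  'l' => row 1
  'i' => row 2
  'c' => row 1
  'l' => row 0
  'e' => row 1
Rows:
  Row 0: "nl"
  Row 1: "lce"
  Row 2: "i"
First row length: 2

2


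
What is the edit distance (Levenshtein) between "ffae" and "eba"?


Computing edit distance: "ffae" -> "eba"
DP table:
           e    b    a
      0    1    2    3
  f   1    1    2    3
  f   2    2    2    3
  a   3    3    3    2
  e   4    3    4    3
Edit distance = dp[4][3] = 3

3


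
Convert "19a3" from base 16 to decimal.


Input: "19a3" in base 16
Positional expansion:
  Digit '1' (value 1) x 16^3 = 4096
  Digit '9' (value 9) x 16^2 = 2304
  Digit 'a' (value 10) x 16^1 = 160
  Digit '3' (value 3) x 16^0 = 3
Sum = 6563

6563


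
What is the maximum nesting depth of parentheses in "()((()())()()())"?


Input: "()((()())()()())"
Tracking depth:
  Position 0 '(': depth becomes 1
  Position 1 ')': depth becomes 0
  Position 2 '(': depth becomes 1
  Position 3 '(': depth becomes 2
  Position 4 '(': depth becomes 3
  Position 5 ')': depth becomes 2
  Position 6 '(': depth becomes 3
  Position 7 ')': depth becomes 2
  Position 8 ')': depth becomes 1
  Position 9 '(': depth becomes 2
  Position 10 ')': depth becomes 1
  Position 11 '(': depth becomes 2
  Position 12 ')': depth becomes 1
  Position 13 '(': depth becomes 2
  Position 14 ')': depth becomes 1
  Position 15 ')': depth becomes 0
Maximum depth reached: 3

3


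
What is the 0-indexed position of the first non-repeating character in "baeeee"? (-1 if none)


Input: baeeee
Character frequencies:
  'a': 1
  'b': 1
  'e': 4
Scanning left to right for freq == 1:
  Position 0 ('b'): unique! => answer = 0

0


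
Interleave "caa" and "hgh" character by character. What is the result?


Interleaving "caa" and "hgh":
  Position 0: 'c' from first, 'h' from second => "ch"
  Position 1: 'a' from first, 'g' from second => "ag"
  Position 2: 'a' from first, 'h' from second => "ah"
Result: chagah

chagah


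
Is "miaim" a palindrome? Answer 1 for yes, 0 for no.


Input: miaim
Reversed: miaim
  Compare pos 0 ('m') with pos 4 ('m'): match
  Compare pos 1 ('i') with pos 3 ('i'): match
Result: palindrome

1


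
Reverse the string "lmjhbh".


Input: lmjhbh
Reading characters right to left:
  Position 5: 'h'
  Position 4: 'b'
  Position 3: 'h'
  Position 2: 'j'
  Position 1: 'm'
  Position 0: 'l'
Reversed: hbhjml

hbhjml


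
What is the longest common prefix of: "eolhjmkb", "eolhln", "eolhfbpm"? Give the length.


Words: eolhjmkb, eolhln, eolhfbpm
  Position 0: all 'e' => match
  Position 1: all 'o' => match
  Position 2: all 'l' => match
  Position 3: all 'h' => match
  Position 4: ('j', 'l', 'f') => mismatch, stop
LCP = "eolh" (length 4)

4


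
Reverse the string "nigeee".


Input: nigeee
Reading characters right to left:
  Position 5: 'e'
  Position 4: 'e'
  Position 3: 'e'
  Position 2: 'g'
  Position 1: 'i'
  Position 0: 'n'
Reversed: eeegin

eeegin


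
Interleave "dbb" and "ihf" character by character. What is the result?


Interleaving "dbb" and "ihf":
  Position 0: 'd' from first, 'i' from second => "di"
  Position 1: 'b' from first, 'h' from second => "bh"
  Position 2: 'b' from first, 'f' from second => "bf"
Result: dibhbf

dibhbf


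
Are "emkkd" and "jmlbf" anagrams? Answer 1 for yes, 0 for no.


Strings: "emkkd", "jmlbf"
Sorted first:  dekkm
Sorted second: bfjlm
Differ at position 0: 'd' vs 'b' => not anagrams

0


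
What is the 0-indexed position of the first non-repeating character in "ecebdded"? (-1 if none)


Input: ecebdded
Character frequencies:
  'b': 1
  'c': 1
  'd': 3
  'e': 3
Scanning left to right for freq == 1:
  Position 0 ('e'): freq=3, skip
  Position 1 ('c'): unique! => answer = 1

1


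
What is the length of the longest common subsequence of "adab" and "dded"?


LCS of "adab" and "dded"
DP table:
           d    d    e    d
      0    0    0    0    0
  a   0    0    0    0    0
  d   0    1    1    1    1
  a   0    1    1    1    1
  b   0    1    1    1    1
LCS length = dp[4][4] = 1

1


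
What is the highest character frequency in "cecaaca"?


Input: cecaaca
Character counts:
  'a': 3
  'c': 3
  'e': 1
Maximum frequency: 3

3


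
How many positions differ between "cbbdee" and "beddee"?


Comparing "cbbdee" and "beddee" position by position:
  Position 0: 'c' vs 'b' => DIFFER
  Position 1: 'b' vs 'e' => DIFFER
  Position 2: 'b' vs 'd' => DIFFER
  Position 3: 'd' vs 'd' => same
  Position 4: 'e' vs 'e' => same
  Position 5: 'e' vs 'e' => same
Positions that differ: 3

3


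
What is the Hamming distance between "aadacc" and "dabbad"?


Comparing "aadacc" and "dabbad" position by position:
  Position 0: 'a' vs 'd' => differ
  Position 1: 'a' vs 'a' => same
  Position 2: 'd' vs 'b' => differ
  Position 3: 'a' vs 'b' => differ
  Position 4: 'c' vs 'a' => differ
  Position 5: 'c' vs 'd' => differ
Total differences (Hamming distance): 5

5


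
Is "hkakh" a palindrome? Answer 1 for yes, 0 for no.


Input: hkakh
Reversed: hkakh
  Compare pos 0 ('h') with pos 4 ('h'): match
  Compare pos 1 ('k') with pos 3 ('k'): match
Result: palindrome

1


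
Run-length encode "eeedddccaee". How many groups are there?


Input: eeedddccaee
Scanning for consecutive runs:
  Group 1: 'e' x 3 (positions 0-2)
  Group 2: 'd' x 3 (positions 3-5)
  Group 3: 'c' x 2 (positions 6-7)
  Group 4: 'a' x 1 (positions 8-8)
  Group 5: 'e' x 2 (positions 9-10)
Total groups: 5

5


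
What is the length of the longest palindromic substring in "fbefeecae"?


Input: "fbefeecae"
Checking substrings for palindromes:
  [2:5] "efe" (len 3) => palindrome
  [4:6] "ee" (len 2) => palindrome
Longest palindromic substring: "efe" with length 3

3


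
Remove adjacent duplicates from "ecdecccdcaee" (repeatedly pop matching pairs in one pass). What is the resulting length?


Input: ecdecccdcaee
Stack-based adjacent duplicate removal:
  Read 'e': push. Stack: e
  Read 'c': push. Stack: ec
  Read 'd': push. Stack: ecd
  Read 'e': push. Stack: ecde
  Read 'c': push. Stack: ecdec
  Read 'c': matches stack top 'c' => pop. Stack: ecde
  Read 'c': push. Stack: ecdec
  Read 'd': push. Stack: ecdecd
  Read 'c': push. Stack: ecdecdc
  Read 'a': push. Stack: ecdecdca
  Read 'e': push. Stack: ecdecdcae
  Read 'e': matches stack top 'e' => pop. Stack: ecdecdca
Final stack: "ecdecdca" (length 8)

8


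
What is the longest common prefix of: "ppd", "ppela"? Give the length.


Words: ppd, ppela
  Position 0: all 'p' => match
  Position 1: all 'p' => match
  Position 2: ('d', 'e') => mismatch, stop
LCP = "pp" (length 2)

2


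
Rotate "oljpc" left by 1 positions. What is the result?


Input: "oljpc", rotate left by 1
First 1 characters: "o"
Remaining characters: "ljpc"
Concatenate remaining + first: "ljpc" + "o" = "ljpco"

ljpco


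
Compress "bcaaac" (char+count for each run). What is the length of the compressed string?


Input: bcaaac
Runs:
  'b' x 1 => "b1"
  'c' x 1 => "c1"
  'a' x 3 => "a3"
  'c' x 1 => "c1"
Compressed: "b1c1a3c1"
Compressed length: 8

8


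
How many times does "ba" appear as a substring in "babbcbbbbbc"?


Searching for "ba" in "babbcbbbbbc"
Scanning each position:
  Position 0: "ba" => MATCH
  Position 1: "ab" => no
  Position 2: "bb" => no
  Position 3: "bc" => no
  Position 4: "cb" => no
  Position 5: "bb" => no
  Position 6: "bb" => no
  Position 7: "bb" => no
  Position 8: "bb" => no
  Position 9: "bc" => no
Total occurrences: 1

1


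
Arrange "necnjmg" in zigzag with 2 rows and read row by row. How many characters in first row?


Zigzag "necnjmg" into 2 rows:
Placing characters:
  'n' => row 0
  'e' => row 1
  'c' => row 0
  'n' => row 1
  'j' => row 0
  'm' => row 1
  'g' => row 0
Rows:
  Row 0: "ncjg"
  Row 1: "enm"
First row length: 4

4


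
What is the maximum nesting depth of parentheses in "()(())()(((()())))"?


Input: "()(())()(((()())))"
Tracking depth:
  Position 0 '(': depth becomes 1
  Position 1 ')': depth becomes 0
  Position 2 '(': depth becomes 1
  Position 3 '(': depth becomes 2
  Position 4 ')': depth becomes 1
  Position 5 ')': depth becomes 0
  Position 6 '(': depth becomes 1
  Position 7 ')': depth becomes 0
  Position 8 '(': depth becomes 1
  Position 9 '(': depth becomes 2
  Position 10 '(': depth becomes 3
  Position 11 '(': depth becomes 4
  Position 12 ')': depth becomes 3
  Position 13 '(': depth becomes 4
  Position 14 ')': depth becomes 3
  Position 15 ')': depth becomes 2
  Position 16 ')': depth becomes 1
  Position 17 ')': depth becomes 0
Maximum depth reached: 4

4


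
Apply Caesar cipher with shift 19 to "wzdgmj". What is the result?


Caesar cipher: shift "wzdgmj" by 19
  'w' (pos 22) + 19 = pos 15 = 'p'
  'z' (pos 25) + 19 = pos 18 = 's'
  'd' (pos 3) + 19 = pos 22 = 'w'
  'g' (pos 6) + 19 = pos 25 = 'z'
  'm' (pos 12) + 19 = pos 5 = 'f'
  'j' (pos 9) + 19 = pos 2 = 'c'
Result: pswzfc

pswzfc


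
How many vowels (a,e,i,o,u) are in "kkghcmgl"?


Input: kkghcmgl
Checking each character:
  'k' at position 0: consonant
  'k' at position 1: consonant
  'g' at position 2: consonant
  'h' at position 3: consonant
  'c' at position 4: consonant
  'm' at position 5: consonant
  'g' at position 6: consonant
  'l' at position 7: consonant
Total vowels: 0

0


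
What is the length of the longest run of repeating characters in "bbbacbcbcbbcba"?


Input: "bbbacbcbcbbcba"
Scanning for longest run:
  Position 1 ('b'): continues run of 'b', length=2
  Position 2 ('b'): continues run of 'b', length=3
  Position 3 ('a'): new char, reset run to 1
  Position 4 ('c'): new char, reset run to 1
  Position 5 ('b'): new char, reset run to 1
  Position 6 ('c'): new char, reset run to 1
  Position 7 ('b'): new char, reset run to 1
  Position 8 ('c'): new char, reset run to 1
  Position 9 ('b'): new char, reset run to 1
  Position 10 ('b'): continues run of 'b', length=2
  Position 11 ('c'): new char, reset run to 1
  Position 12 ('b'): new char, reset run to 1
  Position 13 ('a'): new char, reset run to 1
Longest run: 'b' with length 3

3


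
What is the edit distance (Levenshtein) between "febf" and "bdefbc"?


Computing edit distance: "febf" -> "bdefbc"
DP table:
           b    d    e    f    b    c
      0    1    2    3    4    5    6
  f   1    1    2    3    3    4    5
  e   2    2    2    2    3    4    5
  b   3    2    3    3    3    3    4
  f   4    3    3    4    3    4    4
Edit distance = dp[4][6] = 4

4


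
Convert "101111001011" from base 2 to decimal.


Input: "101111001011" in base 2
Positional expansion:
  Digit '1' (value 1) x 2^11 = 2048
  Digit '0' (value 0) x 2^10 = 0
  Digit '1' (value 1) x 2^9 = 512
  Digit '1' (value 1) x 2^8 = 256
  Digit '1' (value 1) x 2^7 = 128
  Digit '1' (value 1) x 2^6 = 64
  Digit '0' (value 0) x 2^5 = 0
  Digit '0' (value 0) x 2^4 = 0
  Digit '1' (value 1) x 2^3 = 8
  Digit '0' (value 0) x 2^2 = 0
  Digit '1' (value 1) x 2^1 = 2
  Digit '1' (value 1) x 2^0 = 1
Sum = 3019

3019


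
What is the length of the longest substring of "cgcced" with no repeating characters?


Input: "cgcced"
Sliding window (track last position of each char):
  Position 0 ('c'): window [0,0] length 1 -- new best
  Position 1 ('g'): window [0,1] length 2 -- new best
  Position 2 ('c'): repeat (last at 0), move window start to 1
  Position 2 ('c'): window [1,2] length 2
  Position 3 ('c'): repeat (last at 2), move window start to 3
  Position 3 ('c'): window [3,3] length 1
  Position 4 ('e'): window [3,4] length 2
  Position 5 ('d'): window [3,5] length 3 -- new best
Longest substring with no repeats: "ced" with length 3

3


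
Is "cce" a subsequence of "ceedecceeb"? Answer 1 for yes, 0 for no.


Check if "cce" is a subsequence of "ceedecceeb"
Greedy scan:
  Position 0 ('c'): matches sub[0] = 'c'
  Position 1 ('e'): no match needed
  Position 2 ('e'): no match needed
  Position 3 ('d'): no match needed
  Position 4 ('e'): no match needed
  Position 5 ('c'): matches sub[1] = 'c'
  Position 6 ('c'): no match needed
  Position 7 ('e'): matches sub[2] = 'e'
  Position 8 ('e'): no match needed
  Position 9 ('b'): no match needed
All 3 characters matched => is a subsequence

1


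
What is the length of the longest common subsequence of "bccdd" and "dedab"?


LCS of "bccdd" and "dedab"
DP table:
           d    e    d    a    b
      0    0    0    0    0    0
  b   0    0    0    0    0    1
  c   0    0    0    0    0    1
  c   0    0    0    0    0    1
  d   0    1    1    1    1    1
  d   0    1    1    2    2    2
LCS length = dp[5][5] = 2

2


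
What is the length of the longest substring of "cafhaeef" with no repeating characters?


Input: "cafhaeef"
Sliding window (track last position of each char):
  Position 0 ('c'): window [0,0] length 1 -- new best
  Position 1 ('a'): window [0,1] length 2 -- new best
  Position 2 ('f'): window [0,2] length 3 -- new best
  Position 3 ('h'): window [0,3] length 4 -- new best
  Position 4 ('a'): repeat (last at 1), move window start to 2
  Position 4 ('a'): window [2,4] length 3
  Position 5 ('e'): window [2,5] length 4
  Position 6 ('e'): repeat (last at 5), move window start to 6
  Position 6 ('e'): window [6,6] length 1
  Position 7 ('f'): window [6,7] length 2
Longest substring with no repeats: "cafh" with length 4

4


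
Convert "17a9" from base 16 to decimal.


Input: "17a9" in base 16
Positional expansion:
  Digit '1' (value 1) x 16^3 = 4096
  Digit '7' (value 7) x 16^2 = 1792
  Digit 'a' (value 10) x 16^1 = 160
  Digit '9' (value 9) x 16^0 = 9
Sum = 6057

6057


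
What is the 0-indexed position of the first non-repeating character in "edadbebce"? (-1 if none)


Input: edadbebce
Character frequencies:
  'a': 1
  'b': 2
  'c': 1
  'd': 2
  'e': 3
Scanning left to right for freq == 1:
  Position 0 ('e'): freq=3, skip
  Position 1 ('d'): freq=2, skip
  Position 2 ('a'): unique! => answer = 2

2


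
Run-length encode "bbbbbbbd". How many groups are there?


Input: bbbbbbbd
Scanning for consecutive runs:
  Group 1: 'b' x 7 (positions 0-6)
  Group 2: 'd' x 1 (positions 7-7)
Total groups: 2

2


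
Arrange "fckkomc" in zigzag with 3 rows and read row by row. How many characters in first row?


Zigzag "fckkomc" into 3 rows:
Placing characters:
  'f' => row 0
  'c' => row 1
  'k' => row 2
  'k' => row 1
  'o' => row 0
  'm' => row 1
  'c' => row 2
Rows:
  Row 0: "fo"
  Row 1: "ckm"
  Row 2: "kc"
First row length: 2

2


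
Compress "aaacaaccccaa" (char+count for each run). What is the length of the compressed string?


Input: aaacaaccccaa
Runs:
  'a' x 3 => "a3"
  'c' x 1 => "c1"
  'a' x 2 => "a2"
  'c' x 4 => "c4"
  'a' x 2 => "a2"
Compressed: "a3c1a2c4a2"
Compressed length: 10

10


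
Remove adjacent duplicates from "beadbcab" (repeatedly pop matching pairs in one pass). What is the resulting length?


Input: beadbcab
Stack-based adjacent duplicate removal:
  Read 'b': push. Stack: b
  Read 'e': push. Stack: be
  Read 'a': push. Stack: bea
  Read 'd': push. Stack: bead
  Read 'b': push. Stack: beadb
  Read 'c': push. Stack: beadbc
  Read 'a': push. Stack: beadbca
  Read 'b': push. Stack: beadbcab
Final stack: "beadbcab" (length 8)

8


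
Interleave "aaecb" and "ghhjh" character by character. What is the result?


Interleaving "aaecb" and "ghhjh":
  Position 0: 'a' from first, 'g' from second => "ag"
  Position 1: 'a' from first, 'h' from second => "ah"
  Position 2: 'e' from first, 'h' from second => "eh"
  Position 3: 'c' from first, 'j' from second => "cj"
  Position 4: 'b' from first, 'h' from second => "bh"
Result: agahehcjbh

agahehcjbh


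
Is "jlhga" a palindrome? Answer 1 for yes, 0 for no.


Input: jlhga
Reversed: aghlj
  Compare pos 0 ('j') with pos 4 ('a'): MISMATCH
  Compare pos 1 ('l') with pos 3 ('g'): MISMATCH
Result: not a palindrome

0


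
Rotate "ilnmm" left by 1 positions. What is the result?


Input: "ilnmm", rotate left by 1
First 1 characters: "i"
Remaining characters: "lnmm"
Concatenate remaining + first: "lnmm" + "i" = "lnmmi"

lnmmi


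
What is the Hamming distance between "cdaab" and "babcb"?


Comparing "cdaab" and "babcb" position by position:
  Position 0: 'c' vs 'b' => differ
  Position 1: 'd' vs 'a' => differ
  Position 2: 'a' vs 'b' => differ
  Position 3: 'a' vs 'c' => differ
  Position 4: 'b' vs 'b' => same
Total differences (Hamming distance): 4

4


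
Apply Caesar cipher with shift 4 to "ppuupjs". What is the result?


Caesar cipher: shift "ppuupjs" by 4
  'p' (pos 15) + 4 = pos 19 = 't'
  'p' (pos 15) + 4 = pos 19 = 't'
  'u' (pos 20) + 4 = pos 24 = 'y'
  'u' (pos 20) + 4 = pos 24 = 'y'
  'p' (pos 15) + 4 = pos 19 = 't'
  'j' (pos 9) + 4 = pos 13 = 'n'
  's' (pos 18) + 4 = pos 22 = 'w'
Result: ttyytnw

ttyytnw


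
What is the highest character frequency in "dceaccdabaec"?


Input: dceaccdabaec
Character counts:
  'a': 3
  'b': 1
  'c': 4
  'd': 2
  'e': 2
Maximum frequency: 4

4


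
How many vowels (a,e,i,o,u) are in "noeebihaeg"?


Input: noeebihaeg
Checking each character:
  'n' at position 0: consonant
  'o' at position 1: vowel (running total: 1)
  'e' at position 2: vowel (running total: 2)
  'e' at position 3: vowel (running total: 3)
  'b' at position 4: consonant
  'i' at position 5: vowel (running total: 4)
  'h' at position 6: consonant
  'a' at position 7: vowel (running total: 5)
  'e' at position 8: vowel (running total: 6)
  'g' at position 9: consonant
Total vowels: 6

6


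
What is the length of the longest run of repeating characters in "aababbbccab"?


Input: "aababbbccab"
Scanning for longest run:
  Position 1 ('a'): continues run of 'a', length=2
  Position 2 ('b'): new char, reset run to 1
  Position 3 ('a'): new char, reset run to 1
  Position 4 ('b'): new char, reset run to 1
  Position 5 ('b'): continues run of 'b', length=2
  Position 6 ('b'): continues run of 'b', length=3
  Position 7 ('c'): new char, reset run to 1
  Position 8 ('c'): continues run of 'c', length=2
  Position 9 ('a'): new char, reset run to 1
  Position 10 ('b'): new char, reset run to 1
Longest run: 'b' with length 3

3


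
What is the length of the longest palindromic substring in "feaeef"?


Input: "feaeef"
Checking substrings for palindromes:
  [1:4] "eae" (len 3) => palindrome
  [3:5] "ee" (len 2) => palindrome
Longest palindromic substring: "eae" with length 3

3


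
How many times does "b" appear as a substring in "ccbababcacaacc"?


Searching for "b" in "ccbababcacaacc"
Scanning each position:
  Position 0: "c" => no
  Position 1: "c" => no
  Position 2: "b" => MATCH
  Position 3: "a" => no
  Position 4: "b" => MATCH
  Position 5: "a" => no
  Position 6: "b" => MATCH
  Position 7: "c" => no
  Position 8: "a" => no
  Position 9: "c" => no
  Position 10: "a" => no
  Position 11: "a" => no
  Position 12: "c" => no
  Position 13: "c" => no
Total occurrences: 3

3


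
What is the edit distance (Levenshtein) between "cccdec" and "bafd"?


Computing edit distance: "cccdec" -> "bafd"
DP table:
           b    a    f    d
      0    1    2    3    4
  c   1    1    2    3    4
  c   2    2    2    3    4
  c   3    3    3    3    4
  d   4    4    4    4    3
  e   5    5    5    5    4
  c   6    6    6    6    5
Edit distance = dp[6][4] = 5

5


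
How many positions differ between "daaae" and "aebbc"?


Comparing "daaae" and "aebbc" position by position:
  Position 0: 'd' vs 'a' => DIFFER
  Position 1: 'a' vs 'e' => DIFFER
  Position 2: 'a' vs 'b' => DIFFER
  Position 3: 'a' vs 'b' => DIFFER
  Position 4: 'e' vs 'c' => DIFFER
Positions that differ: 5

5


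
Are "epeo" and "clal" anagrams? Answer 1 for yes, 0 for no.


Strings: "epeo", "clal"
Sorted first:  eeop
Sorted second: acll
Differ at position 0: 'e' vs 'a' => not anagrams

0


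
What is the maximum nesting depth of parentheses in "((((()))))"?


Input: "((((()))))"
Tracking depth:
  Position 0 '(': depth becomes 1
  Position 1 '(': depth becomes 2
  Position 2 '(': depth becomes 3
  Position 3 '(': depth becomes 4
  Position 4 '(': depth becomes 5
  Position 5 ')': depth becomes 4
  Position 6 ')': depth becomes 3
  Position 7 ')': depth becomes 2
  Position 8 ')': depth becomes 1
  Position 9 ')': depth becomes 0
Maximum depth reached: 5

5


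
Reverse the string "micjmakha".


Input: micjmakha
Reading characters right to left:
  Position 8: 'a'
  Position 7: 'h'
  Position 6: 'k'
  Position 5: 'a'
  Position 4: 'm'
  Position 3: 'j'
  Position 2: 'c'
  Position 1: 'i'
  Position 0: 'm'
Reversed: ahkamjcim

ahkamjcim


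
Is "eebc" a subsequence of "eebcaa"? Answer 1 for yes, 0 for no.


Check if "eebc" is a subsequence of "eebcaa"
Greedy scan:
  Position 0 ('e'): matches sub[0] = 'e'
  Position 1 ('e'): matches sub[1] = 'e'
  Position 2 ('b'): matches sub[2] = 'b'
  Position 3 ('c'): matches sub[3] = 'c'
  Position 4 ('a'): no match needed
  Position 5 ('a'): no match needed
All 4 characters matched => is a subsequence

1


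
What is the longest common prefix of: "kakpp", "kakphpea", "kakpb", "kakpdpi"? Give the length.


Words: kakpp, kakphpea, kakpb, kakpdpi
  Position 0: all 'k' => match
  Position 1: all 'a' => match
  Position 2: all 'k' => match
  Position 3: all 'p' => match
  Position 4: ('p', 'h', 'b', 'd') => mismatch, stop
LCP = "kakp" (length 4)

4


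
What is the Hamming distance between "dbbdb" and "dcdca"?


Comparing "dbbdb" and "dcdca" position by position:
  Position 0: 'd' vs 'd' => same
  Position 1: 'b' vs 'c' => differ
  Position 2: 'b' vs 'd' => differ
  Position 3: 'd' vs 'c' => differ
  Position 4: 'b' vs 'a' => differ
Total differences (Hamming distance): 4

4


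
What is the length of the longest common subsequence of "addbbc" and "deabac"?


LCS of "addbbc" and "deabac"
DP table:
           d    e    a    b    a    c
      0    0    0    0    0    0    0
  a   0    0    0    1    1    1    1
  d   0    1    1    1    1    1    1
  d   0    1    1    1    1    1    1
  b   0    1    1    1    2    2    2
  b   0    1    1    1    2    2    2
  c   0    1    1    1    2    2    3
LCS length = dp[6][6] = 3

3


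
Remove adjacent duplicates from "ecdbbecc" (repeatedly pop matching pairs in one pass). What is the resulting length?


Input: ecdbbecc
Stack-based adjacent duplicate removal:
  Read 'e': push. Stack: e
  Read 'c': push. Stack: ec
  Read 'd': push. Stack: ecd
  Read 'b': push. Stack: ecdb
  Read 'b': matches stack top 'b' => pop. Stack: ecd
  Read 'e': push. Stack: ecde
  Read 'c': push. Stack: ecdec
  Read 'c': matches stack top 'c' => pop. Stack: ecde
Final stack: "ecde" (length 4)

4


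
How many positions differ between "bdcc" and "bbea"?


Comparing "bdcc" and "bbea" position by position:
  Position 0: 'b' vs 'b' => same
  Position 1: 'd' vs 'b' => DIFFER
  Position 2: 'c' vs 'e' => DIFFER
  Position 3: 'c' vs 'a' => DIFFER
Positions that differ: 3

3


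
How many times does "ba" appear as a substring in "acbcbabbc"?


Searching for "ba" in "acbcbabbc"
Scanning each position:
  Position 0: "ac" => no
  Position 1: "cb" => no
  Position 2: "bc" => no
  Position 3: "cb" => no
  Position 4: "ba" => MATCH
  Position 5: "ab" => no
  Position 6: "bb" => no
  Position 7: "bc" => no
Total occurrences: 1

1


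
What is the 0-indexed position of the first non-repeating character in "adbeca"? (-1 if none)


Input: adbeca
Character frequencies:
  'a': 2
  'b': 1
  'c': 1
  'd': 1
  'e': 1
Scanning left to right for freq == 1:
  Position 0 ('a'): freq=2, skip
  Position 1 ('d'): unique! => answer = 1

1


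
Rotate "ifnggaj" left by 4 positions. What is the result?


Input: "ifnggaj", rotate left by 4
First 4 characters: "ifng"
Remaining characters: "gaj"
Concatenate remaining + first: "gaj" + "ifng" = "gajifng"

gajifng


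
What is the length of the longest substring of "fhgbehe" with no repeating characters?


Input: "fhgbehe"
Sliding window (track last position of each char):
  Position 0 ('f'): window [0,0] length 1 -- new best
  Position 1 ('h'): window [0,1] length 2 -- new best
  Position 2 ('g'): window [0,2] length 3 -- new best
  Position 3 ('b'): window [0,3] length 4 -- new best
  Position 4 ('e'): window [0,4] length 5 -- new best
  Position 5 ('h'): repeat (last at 1), move window start to 2
  Position 5 ('h'): window [2,5] length 4
  Position 6 ('e'): repeat (last at 4), move window start to 5
  Position 6 ('e'): window [5,6] length 2
Longest substring with no repeats: "fhgbe" with length 5

5


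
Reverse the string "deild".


Input: deild
Reading characters right to left:
  Position 4: 'd'
  Position 3: 'l'
  Position 2: 'i'
  Position 1: 'e'
  Position 0: 'd'
Reversed: dlied

dlied
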